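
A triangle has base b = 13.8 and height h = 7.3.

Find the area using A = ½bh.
A = ½·b·h = ½·13.8·7.3 = ½·100.74 = 50.37

Area = 50.37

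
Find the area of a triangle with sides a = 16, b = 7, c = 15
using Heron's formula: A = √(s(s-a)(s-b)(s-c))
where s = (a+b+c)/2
s = (16 + 7 + 15)/2 = 38/2 = 19
s − a = 3, s − b = 12, s − c = 4
s(s−a)(s−b)(s−c) = 19·3·12·4 = 2736
Area = √2736 ≈ 52.3068

s = 19.0, Area = 52.31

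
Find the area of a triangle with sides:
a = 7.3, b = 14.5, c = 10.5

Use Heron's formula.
s = (7.3 + 14.5 + 10.5)/2 = 32.3/2 = 16.15
s − a = 8.85, s − b = 1.65, s − c = 5.65
s(s−a)(s−b)(s−c) = 16.15·8.85·1.65·5.65 ≈ 1332.44
Area = √1332.44 ≈ 36.5026

Area = 36.5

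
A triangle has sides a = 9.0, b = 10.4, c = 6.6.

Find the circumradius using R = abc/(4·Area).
First find the area with Heron's formula.
s = (9.0 + 10.4 + 6.6)/2 = 13
Area = √(s(s−a)(s−b)(s−c)) = √(13·4·2.6·6.4) ≈ √865.28 ≈ 29.4156
abc = 9.0·10.4·6.6 = 617.76
R = abc/(4·Area) ≈ 617.76/(4·29.4156) = 617.76/117.663 ≈ 5.25027

R = 5.25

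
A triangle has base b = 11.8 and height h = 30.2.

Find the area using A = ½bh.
A = ½·b·h = ½·11.8·30.2 = ½·356.36 = 178.18

Area = 178.18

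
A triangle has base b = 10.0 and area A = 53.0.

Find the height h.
A = ½·b·h  ⇒  h = 2A/b = 2·53.0/10.0 = 106/10.0 ≈ 10.6

h = 10.6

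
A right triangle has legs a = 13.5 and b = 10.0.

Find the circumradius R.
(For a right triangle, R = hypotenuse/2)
Hypotenuse c = √(a² + b²) = √(182.25 + 100) = √282.25 ≈ 16.8003
R = c/2 ≈ 16.8003/2 ≈ 8.40015

R = 8.4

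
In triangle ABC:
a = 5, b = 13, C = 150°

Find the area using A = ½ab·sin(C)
A = ½·a·b·sin(C) = ½·5·13·sin(150°)
sin(150°) ≈ 0.5
A ≈ ½·65·0.5 = 32.5·0.5 ≈ 16.25

Area = 16.25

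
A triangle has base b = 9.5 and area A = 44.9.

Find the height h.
A = ½·b·h  ⇒  h = 2A/b = 2·44.9/9.5 = 89.8/9.5 ≈ 9.45263

h = 9.453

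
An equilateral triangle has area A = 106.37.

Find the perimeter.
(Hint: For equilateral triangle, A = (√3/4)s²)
A = (√3/4)s²  ⇒  s² = 4A/√3 = 4·106.37/√3 = 425.48/1.73205 ≈ 245.651
s ≈ √245.651 ≈ 15.6733
Perimeter = 3s ≈ 3·15.6733 ≈ 47.0198

Perimeter = 47.02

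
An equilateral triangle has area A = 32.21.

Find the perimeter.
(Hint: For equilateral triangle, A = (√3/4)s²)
A = (√3/4)s²  ⇒  s² = 4A/√3 = 4·32.21/√3 = 128.84/1.73205 ≈ 74.3858
s ≈ √74.3858 ≈ 8.62472
Perimeter = 3s ≈ 3·8.62472 ≈ 25.8742

Perimeter = 25.87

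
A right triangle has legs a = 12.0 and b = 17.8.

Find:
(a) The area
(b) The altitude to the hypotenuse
(a) The legs are perpendicular, so Area = ½·a·b = ½·12.0·17.8 = ½·213.6 = 106.8
(b) Hypotenuse c = √(a² + b²) = √(144 + 316.84) = √460.84 ≈ 21.4672
    Area = ½·c·h_c  ⇒  h_c = 2·Area/c = 213.6/21.4672 ≈ 9.95007

Area = 106.8, h_c = 9.95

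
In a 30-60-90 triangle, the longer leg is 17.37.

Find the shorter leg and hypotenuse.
In a 30-60-90 triangle the sides are in ratio 1 : √3 : 2, so short leg = long leg/√3 and hypotenuse = 2·(short leg).
Short leg = 17.37/√3 ≈ 17.37/1.73205 ≈ 10.0286
Hypotenuse = 2·10.0286 ≈ 20.0571

Short leg = 10.03, Hypotenuse = 20.06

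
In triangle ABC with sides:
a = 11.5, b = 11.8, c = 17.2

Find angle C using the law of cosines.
c² = a² + b² − 2ab·cos(C)  ⇒  cos(C) = (a² + b² − c²)/(2ab)
cos(C) = (11.5² + 11.8² − 17.2²)/(2·11.5·11.8) = (132.25 + 139.24 − 295.84)/271.4 = -24.35/271.4 ≈ -0.08972
C = arccos(-0.08972) ≈ 95.1475°

C = 95.15°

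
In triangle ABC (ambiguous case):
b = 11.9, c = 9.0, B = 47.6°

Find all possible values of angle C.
b/sin(B) = c/sin(C)  ⇒  sin(C) = c·sin(B)/b = 9.0·sin(47.6°)/11.9
sin(47.6°) ≈ 0.738455
sin(C) ≈ 9.0·0.738455/11.9 ≈ 6.6461/11.9 ≈ 0.558496
Candidate 1: C₁ = arcsin(0.558496) ≈ 33.9518°  →  A = 180° − 47.6° − 33.9518° ≈ 98.4482° > 0, valid
Candidate 2: C₂ = 180° − C₁ ≈ 146.048°  →  A = 180° − 47.6° − 146.048° ≈ -13.6482° ≤ 0, not a valid triangle

C = 33.95° (one solution)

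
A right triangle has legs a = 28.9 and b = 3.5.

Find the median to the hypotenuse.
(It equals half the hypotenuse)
Hypotenuse c = √(a² + b²) = √(835.21 + 12.25) = √847.46 ≈ 29.1112
Median to hypotenuse = c/2 ≈ 29.1112/2 ≈ 14.5556

Median = 14.56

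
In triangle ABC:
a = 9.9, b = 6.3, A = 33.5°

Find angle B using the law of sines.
a/sin(A) = b/sin(B)  ⇒  sin(B) = b·sin(A)/a = 6.3·sin(33.5°)/9.9
sin(33.5°) ≈ 0.551937
sin(B) ≈ 6.3·0.551937/9.9 ≈ 3.4772/9.9 ≈ 0.351233
B = arcsin(0.351233) ≈ 20.5627°
(Since b ≤ a we need B ≤ A, so the obtuse alternative 180° − 20.5627° ≈ 159.437° is rejected.)

B = 20.56°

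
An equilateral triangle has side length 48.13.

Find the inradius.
r = Area/s with s the semi-perimeter.
Area = (√3/4)·48.13² = (√3/4)·2316.4969 ≈ 0.433013·2316.4969 ≈ 1003.07
s = 3·48.13/2 = 72.195
r ≈ 1003.07/72.195 ≈ 13.8939
(Equivalently r = side/(2√3) = 48.13/3.4641 ≈ 13.8939.)

r = 13.89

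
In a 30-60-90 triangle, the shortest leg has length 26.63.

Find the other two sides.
In a 30-60-90 triangle the sides are in ratio 1 : √3 : 2 (short leg : long leg : hypotenuse).
Long leg = 26.63·√3 ≈ 26.63·1.73205 ≈ 46.1245
Hypotenuse = 2·26.63 = 53.26

Long leg = 26.63√3 = 46.12, Hypotenuse = 53.26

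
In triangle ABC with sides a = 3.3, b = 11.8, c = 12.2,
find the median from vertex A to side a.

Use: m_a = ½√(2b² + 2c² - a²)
m_a = ½√(2·11.8² + 2·12.2² − 3.3²) = ½√(2·139.24 + 2·148.84 − 10.89) = ½√(278.48 + 297.68 − 10.89) = ½√565.27
√565.27 ≈ 23.7754, so m_a ≈ 11.8877

m_a = 11.89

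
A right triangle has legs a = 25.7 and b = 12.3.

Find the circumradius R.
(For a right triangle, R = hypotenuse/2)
Hypotenuse c = √(a² + b²) = √(660.49 + 151.29) = √811.78 ≈ 28.4918
R = c/2 ≈ 28.4918/2 ≈ 14.2459

R = 14.25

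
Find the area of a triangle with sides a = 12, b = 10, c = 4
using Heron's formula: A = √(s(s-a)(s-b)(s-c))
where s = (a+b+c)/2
s = (12 + 10 + 4)/2 = 26/2 = 13
s − a = 1, s − b = 3, s − c = 9
s(s−a)(s−b)(s−c) = 13·1·3·9 = 351
Area = √351 ≈ 18.735

s = 13.0, Area = 18.73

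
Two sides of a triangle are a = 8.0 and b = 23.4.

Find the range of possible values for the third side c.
Triangle inequality: |a − b| < c < a + b
|a − b| = |8.0 − 23.4| = 15.4
a + b = 8.0 + 23.4 = 31.4

15.4 < c < 31.4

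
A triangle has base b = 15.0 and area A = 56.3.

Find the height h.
A = ½·b·h  ⇒  h = 2A/b = 2·56.3/15.0 = 112.6/15.0 ≈ 7.50667

h = 7.507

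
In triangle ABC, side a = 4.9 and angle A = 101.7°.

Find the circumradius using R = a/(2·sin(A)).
R = a/(2·sin(A)) = 4.9/(2·sin(101.7°))
sin(101.7°) ≈ 0.979223
R ≈ 4.9/(2·0.979223) = 4.9/1.95845 ≈ 2.50198

R = 2.502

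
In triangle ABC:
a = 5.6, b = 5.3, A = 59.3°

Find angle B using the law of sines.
a/sin(A) = b/sin(B)  ⇒  sin(B) = b·sin(A)/a = 5.3·sin(59.3°)/5.6
sin(59.3°) ≈ 0.859852
sin(B) ≈ 5.3·0.859852/5.6 ≈ 4.55722/5.6 ≈ 0.813789
B = arcsin(0.813789) ≈ 54.4678°
(Since b ≤ a we need B ≤ A, so the obtuse alternative 180° − 54.4678° ≈ 125.532° is rejected.)

B = 54.47°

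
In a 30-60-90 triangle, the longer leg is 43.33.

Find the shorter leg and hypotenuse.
In a 30-60-90 triangle the sides are in ratio 1 : √3 : 2, so short leg = long leg/√3 and hypotenuse = 2·(short leg).
Short leg = 43.33/√3 ≈ 43.33/1.73205 ≈ 25.0166
Hypotenuse = 2·25.0166 ≈ 50.0332

Short leg = 25.02, Hypotenuse = 50.03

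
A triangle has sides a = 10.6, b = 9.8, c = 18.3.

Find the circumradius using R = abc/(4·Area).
First find the area with Heron's formula.
s = (10.6 + 9.8 + 18.3)/2 = 19.35
Area = √(s(s−a)(s−b)(s−c)) = √(19.35·8.75·9.55·1.05) ≈ √1697.78 ≈ 41.2041
abc = 10.6·9.8·18.3 = 1901.004
R = abc/(4·Area) ≈ 1901.004/(4·41.2041) = 1901.004/164.817 ≈ 11.5341

R = 11.53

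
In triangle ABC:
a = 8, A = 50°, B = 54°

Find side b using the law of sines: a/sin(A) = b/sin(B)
a/sin(A) = b/sin(B)  ⇒  b = a·sin(B)/sin(A) = 8·sin(54°)/sin(50°)
sin(54°) ≈ 0.809017, sin(50°) ≈ 0.766044
b ≈ 8·0.809017/0.766044 ≈ 6.47214/0.766044 ≈ 8.44877

b = 8.449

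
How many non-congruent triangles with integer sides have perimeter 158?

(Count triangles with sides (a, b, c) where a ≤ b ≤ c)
Let a ≤ b ≤ c with a + b + c = 158. The only binding inequality is a + b > c, i.e. 158 − c > c, so c < 158/2; and c ≥ 158/3 since c is the largest side.
So 53 ≤ c ≤ 78. For each c, b runs from ⌈(158 − c)/2⌉ up to c (then a = 158 − b − c satisfies 1 ≤ a ≤ b automatically), giving c − ⌈(158 − c)/2⌉ + 1 choices.
Summing over c: 1 + 3 + 4 + 6 + … + 37 + 39  (26 terms, c = 53, …, 78) = 520
Check (closed form: nearest integer to p²/48 for even p, (p+3)²/48 for odd p): 158²/48 = 24964/48 ≈ 520.08 → 520

520 triangles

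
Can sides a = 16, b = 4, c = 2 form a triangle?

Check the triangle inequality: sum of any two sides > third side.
a + b vs c: 16 + 4 = 20 > 2  ✓
a + c vs b: 16 + 2 = 18 > 4  ✓
b + c vs a: 4 + 2 = 6 ≤ 16  ✗

No: 4 + 2 = 6 is not > 16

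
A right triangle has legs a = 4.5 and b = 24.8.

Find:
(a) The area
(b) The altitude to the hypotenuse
(a) The legs are perpendicular, so Area = ½·a·b = ½·4.5·24.8 = ½·111.6 = 55.8
(b) Hypotenuse c = √(a² + b²) = √(20.25 + 615.04) = √635.29 ≈ 25.205
    Area = ½·c·h_c  ⇒  h_c = 2·Area/c = 111.6/25.205 ≈ 4.4277

Area = 55.8, h_c = 4.428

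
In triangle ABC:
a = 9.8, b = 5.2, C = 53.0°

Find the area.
Two sides and the included angle (SAS): A = ½·a·b·sin(C) = ½·9.8·5.2·sin(53.0°)
sin(53.0°) ≈ 0.798636
A ≈ ½·50.96·0.798636 = 25.48·0.798636 ≈ 20.3492

Area = 20.35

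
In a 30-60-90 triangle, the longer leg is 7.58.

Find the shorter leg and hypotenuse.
In a 30-60-90 triangle the sides are in ratio 1 : √3 : 2, so short leg = long leg/√3 and hypotenuse = 2·(short leg).
Short leg = 7.58/√3 ≈ 7.58/1.73205 ≈ 4.37632
Hypotenuse = 2·4.37632 ≈ 8.75263

Short leg = 4.376, Hypotenuse = 8.753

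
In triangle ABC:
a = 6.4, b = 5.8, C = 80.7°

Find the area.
Two sides and the included angle (SAS): A = ½·a·b·sin(C) = ½·6.4·5.8·sin(80.7°)
sin(80.7°) ≈ 0.986856
A ≈ ½·37.12·0.986856 = 18.56·0.986856 ≈ 18.316

Area = 18.32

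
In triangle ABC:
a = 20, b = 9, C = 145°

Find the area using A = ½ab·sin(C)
A = ½·a·b·sin(C) = ½·20·9·sin(145°)
sin(145°) ≈ 0.573576
A ≈ ½·180·0.573576 = 90·0.573576 ≈ 51.6219

Area = 51.62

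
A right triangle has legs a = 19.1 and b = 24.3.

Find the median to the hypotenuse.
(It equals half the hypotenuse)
Hypotenuse c = √(a² + b²) = √(364.81 + 590.49) = √955.3 ≈ 30.9079
Median to hypotenuse = c/2 ≈ 30.9079/2 ≈ 15.454

Median = 15.45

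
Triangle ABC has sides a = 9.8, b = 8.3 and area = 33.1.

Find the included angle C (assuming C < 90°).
Area = ½·a·b·sin(C)  ⇒  sin(C) = 2·Area/(a·b) = 2·33.1/(9.8·8.3) = 66.2/81.34 ≈ 0.813868
C = arcsin(0.813868) ≈ 54.4756° (taking the acute solution since C < 90°)

C = 54.48°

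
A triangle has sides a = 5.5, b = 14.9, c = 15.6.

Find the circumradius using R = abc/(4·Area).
First find the area with Heron's formula.
s = (5.5 + 14.9 + 15.6)/2 = 18
Area = √(s(s−a)(s−b)(s−c)) = √(18·12.5·3.1·2.4) ≈ √1674 ≈ 40.9145
abc = 5.5·14.9·15.6 = 1278.42
R = abc/(4·Area) ≈ 1278.42/(4·40.9145) = 1278.42/163.658 ≈ 7.81153

R = 7.812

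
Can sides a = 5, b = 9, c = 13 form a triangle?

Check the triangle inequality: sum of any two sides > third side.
a + b vs c: 5 + 9 = 14 > 13  ✓
a + c vs b: 5 + 13 = 18 > 9  ✓
b + c vs a: 9 + 13 = 22 > 5  ✓

Yes, triangle inequality satisfied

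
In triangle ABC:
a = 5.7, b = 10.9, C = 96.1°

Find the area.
Two sides and the included angle (SAS): A = ½·a·b·sin(C) = ½·5.7·10.9·sin(96.1°)
sin(96.1°) ≈ 0.994338
A ≈ ½·62.13·0.994338 = 31.065·0.994338 ≈ 30.8891

Area = 30.89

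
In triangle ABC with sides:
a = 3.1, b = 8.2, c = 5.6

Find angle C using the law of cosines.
c² = a² + b² − 2ab·cos(C)  ⇒  cos(C) = (a² + b² − c²)/(2ab)
cos(C) = (3.1² + 8.2² − 5.6²)/(2·3.1·8.2) = (9.61 + 67.24 − 31.36)/50.84 = 45.49/50.84 ≈ 0.894768
C = arccos(0.894768) ≈ 26.5214°

C = 26.52°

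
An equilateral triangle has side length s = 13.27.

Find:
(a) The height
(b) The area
(a) The height splits the triangle into two 30-60-90 halves: h = s·√3/2 = 13.27·1.73205/2 ≈ 22.9843/2 ≈ 11.4922
(b) Area = (√3/4)·s² = (√3/4)·13.27² = (√3/4)·176.0929 ≈ 0.433013·176.0929 ≈ 76.2505

Height = 11.49, Area = 76.25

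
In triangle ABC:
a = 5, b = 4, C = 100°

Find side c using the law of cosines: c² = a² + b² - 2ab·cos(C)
c² = 5² + 4² − 2·5·4·cos(100°)
cos(100°) ≈ -0.173648
c² ≈ 25 + 16 − 40·(-0.173648) ≈ 41 + 6.94593 ≈ 47.9459
c ≈ √47.9459 ≈ 6.9243

c = 6.924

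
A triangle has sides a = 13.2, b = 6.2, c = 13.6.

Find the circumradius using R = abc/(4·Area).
First find the area with Heron's formula.
s = (13.2 + 6.2 + 13.6)/2 = 16.5
Area = √(s(s−a)(s−b)(s−c)) = √(16.5·3.3·10.3·2.9) ≈ √1626.42 ≈ 40.3289
abc = 13.2·6.2·13.6 = 1113.024
R = abc/(4·Area) ≈ 1113.024/(4·40.3289) = 1113.024/161.316 ≈ 6.89966

R = 6.9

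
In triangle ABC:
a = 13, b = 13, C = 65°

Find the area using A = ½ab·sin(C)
A = ½·a·b·sin(C) = ½·13·13·sin(65°)
sin(65°) ≈ 0.906308
A ≈ ½·169·0.906308 = 84.5·0.906308 ≈ 76.583

Area = 76.58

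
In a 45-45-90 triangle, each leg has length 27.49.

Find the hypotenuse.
In a 45-45-90 triangle the sides are in ratio 1 : 1 : √2, so hypotenuse = leg·√2.
Hypotenuse = 27.49·√2 ≈ 27.49·1.41421 ≈ 38.8767

Hypotenuse = 27.49√2 = 38.88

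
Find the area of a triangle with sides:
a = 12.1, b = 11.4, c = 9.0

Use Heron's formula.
s = (12.1 + 11.4 + 9.0)/2 = 32.5/2 = 16.25
s − a = 4.15, s − b = 4.85, s − c = 7.25
s(s−a)(s−b)(s−c) = 16.25·4.15·4.85·7.25 ≈ 2371.27
Area = √2371.27 ≈ 48.6957

Area = 48.7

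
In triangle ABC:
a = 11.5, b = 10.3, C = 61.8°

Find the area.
Two sides and the included angle (SAS): A = ½·a·b·sin(C) = ½·11.5·10.3·sin(61.8°)
sin(61.8°) ≈ 0.881303
A ≈ ½·118.45·0.881303 = 59.225·0.881303 ≈ 52.1952

Area = 52.2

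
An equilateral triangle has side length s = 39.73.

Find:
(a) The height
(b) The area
(a) The height splits the triangle into two 30-60-90 halves: h = s·√3/2 = 39.73·1.73205/2 ≈ 68.8144/2 ≈ 34.4072
(b) Area = (√3/4)·s² = (√3/4)·39.73² = (√3/4)·1578.4729 ≈ 0.433013·1578.4729 ≈ 683.499

Height = 34.41, Area = 683.5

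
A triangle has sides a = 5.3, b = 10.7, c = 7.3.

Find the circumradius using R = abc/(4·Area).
First find the area with Heron's formula.
s = (5.3 + 10.7 + 7.3)/2 = 11.65
Area = √(s(s−a)(s−b)(s−c)) = √(11.65·6.35·0.95·4.35) ≈ √305.712 ≈ 17.4846
abc = 5.3·10.7·7.3 = 413.983
R = abc/(4·Area) ≈ 413.983/(4·17.4846) = 413.983/69.9385 ≈ 5.91924

R = 5.919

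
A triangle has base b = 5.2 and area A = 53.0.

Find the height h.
A = ½·b·h  ⇒  h = 2A/b = 2·53.0/5.2 = 106/5.2 ≈ 20.3846

h = 20.38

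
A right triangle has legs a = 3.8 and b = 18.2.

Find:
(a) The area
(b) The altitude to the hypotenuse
(a) The legs are perpendicular, so Area = ½·a·b = ½·3.8·18.2 = ½·69.16 = 34.58
(b) Hypotenuse c = √(a² + b²) = √(14.44 + 331.24) = √345.68 ≈ 18.5925
    Area = ½·c·h_c  ⇒  h_c = 2·Area/c = 69.16/18.5925 ≈ 3.71979

Area = 34.58, h_c = 3.72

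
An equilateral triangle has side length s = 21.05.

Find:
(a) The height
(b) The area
(a) The height splits the triangle into two 30-60-90 halves: h = s·√3/2 = 21.05·1.73205/2 ≈ 36.4597/2 ≈ 18.2298
(b) Area = (√3/4)·s² = (√3/4)·21.05² = (√3/4)·443.1025 ≈ 0.433013·443.1025 ≈ 191.869

Height = 18.23, Area = 191.9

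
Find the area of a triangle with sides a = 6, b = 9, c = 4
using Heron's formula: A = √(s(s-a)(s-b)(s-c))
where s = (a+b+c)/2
s = (6 + 9 + 4)/2 = 19/2 = 9.5
s − a = 3.5, s − b = 0.5, s − c = 5.5
s(s−a)(s−b)(s−c) = 9.5·3.5·0.5·5.5 = 91.4375
Area = √91.4375 ≈ 9.5623

s = 9.5, Area = 9.562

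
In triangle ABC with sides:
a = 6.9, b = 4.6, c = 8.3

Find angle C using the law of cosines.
c² = a² + b² − 2ab·cos(C)  ⇒  cos(C) = (a² + b² − c²)/(2ab)
cos(C) = (6.9² + 4.6² − 8.3²)/(2·6.9·4.6) = (47.61 + 21.16 − 68.89)/63.48 = -0.12/63.48 ≈ -0.00189036
C = arccos(-0.00189036) ≈ 90.1083°

C = 90.11°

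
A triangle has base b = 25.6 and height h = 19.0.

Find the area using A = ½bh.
A = ½·b·h = ½·25.6·19.0 = ½·486.4 = 243.2

Area = 243.2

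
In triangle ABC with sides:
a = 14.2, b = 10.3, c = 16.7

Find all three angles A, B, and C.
Law of cosines for each angle (a² = 201.64, b² = 106.09, c² = 278.89):
cos(A) = (b² + c² − a²)/(2bc) = (106.09 + 278.89 − 201.64)/(2·10.3·16.7) = 183.34/344.02 ≈ 0.532934  ⇒  A ≈ 57.7961°
cos(B) = (a² + c² − b²)/(2ac) = (201.64 + 278.89 − 106.09)/(2·14.2·16.7) = 374.44/474.28 ≈ 0.789491  ⇒  B ≈ 37.862°
cos(C) = (a² + b² − c²)/(2ab) = (201.64 + 106.09 − 278.89)/(2·14.2·10.3) = 28.84/292.52 ≈ 0.0985915  ⇒  C ≈ 84.3419°
Check: A + B + C ≈ 180°

A = 57.8°, B = 37.86°, C = 84.34°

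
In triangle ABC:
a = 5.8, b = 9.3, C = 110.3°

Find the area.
Two sides and the included angle (SAS): A = ½·a·b·sin(C) = ½·5.8·9.3·sin(110.3°)
sin(110.3°) ≈ 0.937889
A ≈ ½·53.94·0.937889 = 26.97·0.937889 ≈ 25.2949

Area = 25.29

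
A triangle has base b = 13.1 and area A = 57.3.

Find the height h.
A = ½·b·h  ⇒  h = 2A/b = 2·57.3/13.1 = 114.6/13.1 ≈ 8.74809

h = 8.748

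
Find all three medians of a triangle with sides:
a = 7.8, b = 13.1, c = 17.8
Median formula: m_a = ½√(2b² + 2c² − a²) (and cyclically). a² = 60.84, b² = 171.61, c² = 316.84.
m_a = ½√(2·171.61 + 2·316.84 − 60.84) = ½√916.06 ≈ ½·30.2665 ≈ 15.1332
m_b = ½√(2·60.84 + 2·316.84 − 171.61) = ½√583.75 ≈ ½·24.1609 ≈ 12.0805
m_c = ½√(2·60.84 + 2·171.61 − 316.84) = ½√148.06 ≈ ½·12.168 ≈ 6.084

m_a = 15.13, m_b = 12.08, m_c = 6.084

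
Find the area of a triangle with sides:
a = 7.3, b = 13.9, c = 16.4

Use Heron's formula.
s = (7.3 + 13.9 + 16.4)/2 = 37.6/2 = 18.8
s − a = 11.5, s − b = 4.9, s − c = 2.4
s(s−a)(s−b)(s−c) = 18.8·11.5·4.9·2.4 ≈ 2542.51
Area = √2542.51 ≈ 50.4233

Area = 50.42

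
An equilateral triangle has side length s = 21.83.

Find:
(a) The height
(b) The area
(a) The height splits the triangle into two 30-60-90 halves: h = s·√3/2 = 21.83·1.73205/2 ≈ 37.8107/2 ≈ 18.9053
(b) Area = (√3/4)·s² = (√3/4)·21.83² = (√3/4)·476.5489 ≈ 0.433013·476.5489 ≈ 206.352

Height = 18.91, Area = 206.4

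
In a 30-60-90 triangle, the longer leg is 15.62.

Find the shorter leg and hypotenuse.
In a 30-60-90 triangle the sides are in ratio 1 : √3 : 2, so short leg = long leg/√3 and hypotenuse = 2·(short leg).
Short leg = 15.62/√3 ≈ 15.62/1.73205 ≈ 9.01821
Hypotenuse = 2·9.01821 ≈ 18.0364

Short leg = 9.018, Hypotenuse = 18.04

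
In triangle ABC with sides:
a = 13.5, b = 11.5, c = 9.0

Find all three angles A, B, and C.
Law of cosines for each angle (a² = 182.25, b² = 132.25, c² = 81):
cos(A) = (b² + c² − a²)/(2bc) = (132.25 + 81 − 182.25)/(2·11.5·9.0) = 31/207 ≈ 0.149758  ⇒  A ≈ 81.3871°
cos(B) = (a² + c² − b²)/(2ac) = (182.25 + 81 − 132.25)/(2·13.5·9.0) = 131/243 ≈ 0.539095  ⇒  B ≈ 57.378°
cos(C) = (a² + b² − c²)/(2ab) = (182.25 + 132.25 − 81)/(2·13.5·11.5) = 233.5/310.5 ≈ 0.752013  ⇒  C ≈ 41.235°
Check: A + B + C ≈ 180°

A = 81.39°, B = 57.38°, C = 41.23°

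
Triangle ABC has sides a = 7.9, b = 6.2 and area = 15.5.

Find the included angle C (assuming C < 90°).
Area = ½·a·b·sin(C)  ⇒  sin(C) = 2·Area/(a·b) = 2·15.5/(7.9·6.2) = 31/48.98 ≈ 0.632911
C = arcsin(0.632911) ≈ 39.2652° (taking the acute solution since C < 90°)

C = 39.27°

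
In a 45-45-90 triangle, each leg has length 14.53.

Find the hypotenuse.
In a 45-45-90 triangle the sides are in ratio 1 : 1 : √2, so hypotenuse = leg·√2.
Hypotenuse = 14.53·√2 ≈ 14.53·1.41421 ≈ 20.5485

Hypotenuse = 14.53√2 = 20.55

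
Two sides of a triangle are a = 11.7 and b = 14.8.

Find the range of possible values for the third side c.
Triangle inequality: |a − b| < c < a + b
|a − b| = |11.7 − 14.8| = 3.1
a + b = 11.7 + 14.8 = 26.5

3.1 < c < 26.5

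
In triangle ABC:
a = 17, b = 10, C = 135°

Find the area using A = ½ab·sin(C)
A = ½·a·b·sin(C) = ½·17·10·sin(135°)
sin(135°) ≈ 0.707107
A ≈ ½·170·0.707107 = 85·0.707107 ≈ 60.1041

Area = 60.1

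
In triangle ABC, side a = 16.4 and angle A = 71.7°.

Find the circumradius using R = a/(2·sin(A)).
R = a/(2·sin(A)) = 16.4/(2·sin(71.7°))
sin(71.7°) ≈ 0.949425
R ≈ 16.4/(2·0.949425) = 16.4/1.89885 ≈ 8.6368

R = 8.637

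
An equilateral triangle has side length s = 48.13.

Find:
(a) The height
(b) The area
(a) The height splits the triangle into two 30-60-90 halves: h = s·√3/2 = 48.13·1.73205/2 ≈ 83.3636/2 ≈ 41.6818
(b) Area = (√3/4)·s² = (√3/4)·48.13² = (√3/4)·2316.4969 ≈ 0.433013·2316.4969 ≈ 1003.07

Height = 41.68, Area = 1003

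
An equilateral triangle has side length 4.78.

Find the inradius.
r = Area/s with s the semi-perimeter.
Area = (√3/4)·4.78² = (√3/4)·22.8484 ≈ 0.433013·22.8484 ≈ 9.89365
s = 3·4.78/2 = 7.17
r ≈ 9.89365/7.17 ≈ 1.37987
(Equivalently r = side/(2√3) = 4.78/3.4641 ≈ 1.37987.)

r = 1.38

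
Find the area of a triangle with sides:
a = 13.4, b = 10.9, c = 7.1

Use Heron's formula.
s = (13.4 + 10.9 + 7.1)/2 = 31.4/2 = 15.7
s − a = 2.3, s − b = 4.8, s − c = 8.6
s(s−a)(s−b)(s−c) = 15.7·2.3·4.8·8.6 ≈ 1490.62
Area = √1490.62 ≈ 38.6086

Area = 38.61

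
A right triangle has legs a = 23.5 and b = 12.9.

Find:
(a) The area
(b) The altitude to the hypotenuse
(a) The legs are perpendicular, so Area = ½·a·b = ½·23.5·12.9 = ½·303.15 = 151.575
(b) Hypotenuse c = √(a² + b²) = √(552.25 + 166.41) = √718.66 ≈ 26.8078
    Area = ½·c·h_c  ⇒  h_c = 2·Area/c = 303.15/26.8078 ≈ 11.3083

Area = 151.575, h_c = 11.31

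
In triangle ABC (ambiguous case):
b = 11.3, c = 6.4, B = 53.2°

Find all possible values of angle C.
b/sin(B) = c/sin(C)  ⇒  sin(C) = c·sin(B)/b = 6.4·sin(53.2°)/11.3
sin(53.2°) ≈ 0.800731
sin(C) ≈ 6.4·0.800731/11.3 ≈ 5.12468/11.3 ≈ 0.453512
Candidate 1: C₁ = arcsin(0.453512) ≈ 26.9692°  →  A = 180° − 53.2° − 26.9692° ≈ 99.8308° > 0, valid
Candidate 2: C₂ = 180° − C₁ ≈ 153.031°  →  A = 180° − 53.2° − 153.031° ≈ -26.2308° ≤ 0, not a valid triangle

C = 26.97° (one solution)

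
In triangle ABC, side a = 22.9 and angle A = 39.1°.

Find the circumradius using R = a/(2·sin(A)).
R = a/(2·sin(A)) = 22.9/(2·sin(39.1°))
sin(39.1°) ≈ 0.630676
R ≈ 22.9/(2·0.630676) = 22.9/1.26135 ≈ 18.1551

R = 18.16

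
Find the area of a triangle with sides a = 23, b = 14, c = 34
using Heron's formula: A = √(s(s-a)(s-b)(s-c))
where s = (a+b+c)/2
s = (23 + 14 + 34)/2 = 71/2 = 35.5
s − a = 12.5, s − b = 21.5, s − c = 1.5
s(s−a)(s−b)(s−c) = 35.5·12.5·21.5·1.5 = 14310.9375
Area = √14310.9375 ≈ 119.628

s = 35.5, Area = 119.6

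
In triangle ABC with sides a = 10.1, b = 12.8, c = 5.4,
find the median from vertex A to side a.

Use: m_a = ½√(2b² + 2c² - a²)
m_a = ½√(2·12.8² + 2·5.4² − 10.1²) = ½√(2·163.84 + 2·29.16 − 102.01) = ½√(327.68 + 58.32 − 102.01) = ½√283.99
√283.99 ≈ 16.852, so m_a ≈ 8.426

m_a = 8.426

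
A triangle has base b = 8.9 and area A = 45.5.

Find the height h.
A = ½·b·h  ⇒  h = 2A/b = 2·45.5/8.9 = 91/8.9 ≈ 10.2247

h = 10.22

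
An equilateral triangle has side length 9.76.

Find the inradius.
r = Area/s with s the semi-perimeter.
Area = (√3/4)·9.76² = (√3/4)·95.2576 ≈ 0.433013·95.2576 ≈ 41.2478
s = 3·9.76/2 = 14.64
r ≈ 41.2478/14.64 ≈ 2.81747
(Equivalently r = side/(2√3) = 9.76/3.4641 ≈ 2.81747.)

r = 2.817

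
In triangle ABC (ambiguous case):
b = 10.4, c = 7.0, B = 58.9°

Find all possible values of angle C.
b/sin(B) = c/sin(C)  ⇒  sin(C) = c·sin(B)/b = 7.0·sin(58.9°)/10.4
sin(58.9°) ≈ 0.856267
sin(C) ≈ 7.0·0.856267/10.4 ≈ 5.99387/10.4 ≈ 0.576334
Candidate 1: C₁ = arcsin(0.576334) ≈ 35.1931°  →  A = 180° − 58.9° − 35.1931° ≈ 85.9069° > 0, valid
Candidate 2: C₂ = 180° − C₁ ≈ 144.807°  →  A = 180° − 58.9° − 144.807° ≈ -23.7069° ≤ 0, not a valid triangle

C = 35.19° (one solution)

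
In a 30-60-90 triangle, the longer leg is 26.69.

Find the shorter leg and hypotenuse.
In a 30-60-90 triangle the sides are in ratio 1 : √3 : 2, so short leg = long leg/√3 and hypotenuse = 2·(short leg).
Short leg = 26.69/√3 ≈ 26.69/1.73205 ≈ 15.4095
Hypotenuse = 2·15.4095 ≈ 30.819

Short leg = 15.41, Hypotenuse = 30.82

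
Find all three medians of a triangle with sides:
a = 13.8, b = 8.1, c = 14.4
Median formula: m_a = ½√(2b² + 2c² − a²) (and cyclically). a² = 190.44, b² = 65.61, c² = 207.36.
m_a = ½√(2·65.61 + 2·207.36 − 190.44) = ½√355.5 ≈ ½·18.8547 ≈ 9.42735
m_b = ½√(2·190.44 + 2·207.36 − 65.61) = ½√729.99 ≈ ½·27.0183 ≈ 13.5092
m_c = ½√(2·190.44 + 2·65.61 − 207.36) = ½√304.74 ≈ ½·17.4568 ≈ 8.7284

m_a = 9.427, m_b = 13.51, m_c = 8.728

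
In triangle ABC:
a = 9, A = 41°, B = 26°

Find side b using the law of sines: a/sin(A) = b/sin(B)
a/sin(A) = b/sin(B)  ⇒  b = a·sin(B)/sin(A) = 9·sin(26°)/sin(41°)
sin(26°) ≈ 0.438371, sin(41°) ≈ 0.656059
b ≈ 9·0.438371/0.656059 ≈ 3.94534/0.656059 ≈ 6.0137

b = 6.014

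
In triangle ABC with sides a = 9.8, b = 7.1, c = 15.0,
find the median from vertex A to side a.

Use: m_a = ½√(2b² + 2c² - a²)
m_a = ½√(2·7.1² + 2·15.0² − 9.8²) = ½√(2·50.41 + 2·225 − 96.04) = ½√(100.82 + 450 − 96.04) = ½√454.78
√454.78 ≈ 21.3256, so m_a ≈ 10.6628

m_a = 10.66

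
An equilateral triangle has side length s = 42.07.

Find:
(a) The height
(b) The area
(a) The height splits the triangle into two 30-60-90 halves: h = s·√3/2 = 42.07·1.73205/2 ≈ 72.8674/2 ≈ 36.4337
(b) Area = (√3/4)·s² = (√3/4)·42.07² = (√3/4)·1769.8849 ≈ 0.433013·1769.8849 ≈ 766.383

Height = 36.43, Area = 766.4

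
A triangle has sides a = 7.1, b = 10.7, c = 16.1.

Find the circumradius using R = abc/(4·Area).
First find the area with Heron's formula.
s = (7.1 + 10.7 + 16.1)/2 = 16.95
Area = √(s(s−a)(s−b)(s−c)) = √(16.95·9.85·6.25·0.85) ≈ √886.962 ≈ 29.7819
abc = 7.1·10.7·16.1 = 1223.117
R = abc/(4·Area) ≈ 1223.117/(4·29.7819) = 1223.117/119.128 ≈ 10.2673

R = 10.27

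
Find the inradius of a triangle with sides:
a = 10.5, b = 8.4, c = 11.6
r = Area/s where s is the semi-perimeter.
s = (10.5 + 8.4 + 11.6)/2 = 30.5/2 = 15.25
Area = √(s(s−a)(s−b)(s−c)) = √(15.25·4.75·6.85·3.65) ≈ √1811.12 ≈ 42.5572
r ≈ 42.5572/15.25 ≈ 2.79064

r = 2.791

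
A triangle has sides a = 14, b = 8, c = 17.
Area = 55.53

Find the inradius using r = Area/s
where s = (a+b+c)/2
s = (14 + 8 + 17)/2 = 39/2 = 19.5
r = Area/s = 55.53/19.5 ≈ 2.84769

r = 2.848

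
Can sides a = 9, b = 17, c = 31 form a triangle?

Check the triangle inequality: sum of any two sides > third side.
a + b vs c: 9 + 17 = 26 ≤ 31  ✗
a + c vs b: 9 + 31 = 40 > 17  ✓
b + c vs a: 17 + 31 = 48 > 9  ✓

No: 9 + 17 = 26 is not > 31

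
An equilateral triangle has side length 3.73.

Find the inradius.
r = Area/s with s the semi-perimeter.
Area = (√3/4)·3.73² = (√3/4)·13.9129 ≈ 0.433013·13.9129 ≈ 6.02446
s = 3·3.73/2 = 5.595
r ≈ 6.02446/5.595 ≈ 1.07676
(Equivalently r = side/(2√3) = 3.73/3.4641 ≈ 1.07676.)

r = 1.077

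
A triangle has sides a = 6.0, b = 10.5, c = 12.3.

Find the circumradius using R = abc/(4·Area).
First find the area with Heron's formula.
s = (6.0 + 10.5 + 12.3)/2 = 14.4
Area = √(s(s−a)(s−b)(s−c)) = √(14.4·8.4·3.9·2.1) ≈ √990.662 ≈ 31.4748
abc = 6.0·10.5·12.3 = 774.9
R = abc/(4·Area) ≈ 774.9/(4·31.4748) = 774.9/125.899 ≈ 6.15493

R = 6.155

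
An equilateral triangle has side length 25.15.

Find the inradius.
r = Area/s with s the semi-perimeter.
Area = (√3/4)·25.15² = (√3/4)·632.5225 ≈ 0.433013·632.5225 ≈ 273.89
s = 3·25.15/2 = 37.725
r ≈ 273.89/37.725 ≈ 7.26018
(Equivalently r = side/(2√3) = 25.15/3.4641 ≈ 7.26018.)

r = 7.26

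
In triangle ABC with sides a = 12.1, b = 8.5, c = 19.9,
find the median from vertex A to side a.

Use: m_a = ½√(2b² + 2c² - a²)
m_a = ½√(2·8.5² + 2·19.9² − 12.1²) = ½√(2·72.25 + 2·396.01 − 146.41) = ½√(144.5 + 792.02 − 146.41) = ½√790.11
√790.11 ≈ 28.1089, so m_a ≈ 14.0544

m_a = 14.05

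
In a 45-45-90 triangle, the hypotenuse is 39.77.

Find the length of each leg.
In a 45-45-90 triangle hypotenuse = leg·√2, so leg = hypotenuse/√2.
Leg = 39.77/√2 ≈ 39.77/1.41421 ≈ 28.1216

Each leg = 28.12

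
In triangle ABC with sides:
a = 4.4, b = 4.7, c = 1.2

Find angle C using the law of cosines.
c² = a² + b² − 2ab·cos(C)  ⇒  cos(C) = (a² + b² − c²)/(2ab)
cos(C) = (4.4² + 4.7² − 1.2²)/(2·4.4·4.7) = (19.36 + 22.09 − 1.44)/41.36 = 40.01/41.36 ≈ 0.96736
C = arccos(0.96736) ≈ 14.6792°

C = 14.68°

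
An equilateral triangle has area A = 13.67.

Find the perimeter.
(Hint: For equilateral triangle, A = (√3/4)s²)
A = (√3/4)s²  ⇒  s² = 4A/√3 = 4·13.67/√3 = 54.68/1.73205 ≈ 31.5695
s ≈ √31.5695 ≈ 5.61868
Perimeter = 3s ≈ 3·5.61868 ≈ 16.856

Perimeter = 16.86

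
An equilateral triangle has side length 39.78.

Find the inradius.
r = Area/s with s the semi-perimeter.
Area = (√3/4)·39.78² = (√3/4)·1582.4484 ≈ 0.433013·1582.4484 ≈ 685.22
s = 3·39.78/2 = 59.67
r ≈ 685.22/59.67 ≈ 11.4835
(Equivalently r = side/(2√3) = 39.78/3.4641 ≈ 11.4835.)

r = 11.48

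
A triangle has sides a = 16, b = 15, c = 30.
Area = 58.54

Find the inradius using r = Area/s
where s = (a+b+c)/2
s = (16 + 15 + 30)/2 = 61/2 = 30.5
r = Area/s = 58.54/30.5 ≈ 1.91934

r = 1.919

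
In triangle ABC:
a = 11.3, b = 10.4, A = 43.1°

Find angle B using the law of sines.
a/sin(A) = b/sin(B)  ⇒  sin(B) = b·sin(A)/a = 10.4·sin(43.1°)/11.3
sin(43.1°) ≈ 0.683274
sin(B) ≈ 10.4·0.683274/11.3 ≈ 7.10605/11.3 ≈ 0.628854
B = arcsin(0.628854) ≈ 38.9656°
(Since b ≤ a we need B ≤ A, so the obtuse alternative 180° − 38.9656° ≈ 141.034° is rejected.)

B = 38.97°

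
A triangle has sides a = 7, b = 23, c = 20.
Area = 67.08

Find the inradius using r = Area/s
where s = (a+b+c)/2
s = (7 + 23 + 20)/2 = 50/2 = 25
r = Area/s = 67.08/25 ≈ 2.6832

r = 2.683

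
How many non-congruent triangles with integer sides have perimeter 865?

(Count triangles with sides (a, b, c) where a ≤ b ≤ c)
Let a ≤ b ≤ c with a + b + c = 865. The only binding inequality is a + b > c, i.e. 865 − c > c, so c < 865/2; and c ≥ 865/3 since c is the largest side.
So 289 ≤ c ≤ 432. For each c, b runs from ⌈(865 − c)/2⌉ up to c (then a = 865 − b − c satisfies 1 ≤ a ≤ b automatically), giving c − ⌈(865 − c)/2⌉ + 1 choices.
Summing over c: 2 + 3 + 5 + 6 + … + 215 + 216  (144 terms, c = 289, …, 432) = 15696
Check (closed form: nearest integer to p²/48 for even p, (p+3)²/48 for odd p): (865+3)²/48 = 868²/48 = 753424/48 ≈ 15696.33 → 15696

15696 triangles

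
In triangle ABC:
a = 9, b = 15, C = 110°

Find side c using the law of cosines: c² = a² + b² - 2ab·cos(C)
c² = 9² + 15² − 2·9·15·cos(110°)
cos(110°) ≈ -0.34202
c² ≈ 81 + 225 − 270·(-0.34202) ≈ 306 + 92.3454 ≈ 398.345
c ≈ √398.345 ≈ 19.9586

c = 19.96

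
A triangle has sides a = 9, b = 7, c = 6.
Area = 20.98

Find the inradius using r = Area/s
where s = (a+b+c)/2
s = (9 + 7 + 6)/2 = 22/2 = 11
r = Area/s = 20.98/11 ≈ 1.90727

r = 1.907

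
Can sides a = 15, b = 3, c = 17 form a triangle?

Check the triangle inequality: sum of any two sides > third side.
a + b vs c: 15 + 3 = 18 > 17  ✓
a + c vs b: 15 + 17 = 32 > 3  ✓
b + c vs a: 3 + 17 = 20 > 15  ✓

Yes, triangle inequality satisfied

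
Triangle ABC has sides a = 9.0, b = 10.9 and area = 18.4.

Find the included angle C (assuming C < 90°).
Area = ½·a·b·sin(C)  ⇒  sin(C) = 2·Area/(a·b) = 2·18.4/(9.0·10.9) = 36.8/98.1 ≈ 0.375127
C = arcsin(0.375127) ≈ 22.0322° (taking the acute solution since C < 90°)

C = 22.03°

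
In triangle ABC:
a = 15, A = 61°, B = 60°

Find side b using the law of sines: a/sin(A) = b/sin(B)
a/sin(A) = b/sin(B)  ⇒  b = a·sin(B)/sin(A) = 15·sin(60°)/sin(61°)
sin(60°) ≈ 0.866025, sin(61°) ≈ 0.87462
b ≈ 15·0.866025/0.87462 ≈ 12.9904/0.87462 ≈ 14.8526

b = 14.85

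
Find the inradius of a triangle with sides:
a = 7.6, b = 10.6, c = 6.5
r = Area/s where s is the semi-perimeter.
s = (7.6 + 10.6 + 6.5)/2 = 24.7/2 = 12.35
Area = √(s(s−a)(s−b)(s−c)) = √(12.35·4.75·1.75·5.85) ≈ √600.557 ≈ 24.5063
r ≈ 24.5063/12.35 ≈ 1.98431

r = 1.984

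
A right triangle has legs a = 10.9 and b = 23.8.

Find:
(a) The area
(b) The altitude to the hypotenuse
(a) The legs are perpendicular, so Area = ½·a·b = ½·10.9·23.8 = ½·259.42 = 129.71
(b) Hypotenuse c = √(a² + b²) = √(118.81 + 566.44) = √685.25 ≈ 26.1773
    Area = ½·c·h_c  ⇒  h_c = 2·Area/c = 259.42/26.1773 ≈ 9.91012

Area = 129.71, h_c = 9.91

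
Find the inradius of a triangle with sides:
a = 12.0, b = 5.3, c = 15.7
r = Area/s where s is the semi-perimeter.
s = (12.0 + 5.3 + 15.7)/2 = 33/2 = 16.5
Area = √(s(s−a)(s−b)(s−c)) = √(16.5·4.5·11.2·0.8) ≈ √665.28 ≈ 25.793
r ≈ 25.793/16.5 ≈ 1.56321

r = 1.563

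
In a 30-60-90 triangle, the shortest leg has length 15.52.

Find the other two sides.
In a 30-60-90 triangle the sides are in ratio 1 : √3 : 2 (short leg : long leg : hypotenuse).
Long leg = 15.52·√3 ≈ 15.52·1.73205 ≈ 26.8814
Hypotenuse = 2·15.52 = 31.04

Long leg = 15.52√3 = 26.88, Hypotenuse = 31.04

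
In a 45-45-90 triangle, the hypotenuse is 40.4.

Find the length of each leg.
In a 45-45-90 triangle hypotenuse = leg·√2, so leg = hypotenuse/√2.
Leg = 40.4/√2 ≈ 40.4/1.41421 ≈ 28.5671

Each leg = 28.57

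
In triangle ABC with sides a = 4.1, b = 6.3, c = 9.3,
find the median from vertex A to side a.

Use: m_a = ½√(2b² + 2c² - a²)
m_a = ½√(2·6.3² + 2·9.3² − 4.1²) = ½√(2·39.69 + 2·86.49 − 16.81) = ½√(79.38 + 172.98 − 16.81) = ½√235.55
√235.55 ≈ 15.3476, so m_a ≈ 7.67382

m_a = 7.674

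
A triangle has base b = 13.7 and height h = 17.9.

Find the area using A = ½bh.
A = ½·b·h = ½·13.7·17.9 = ½·245.23 = 122.615

Area = 122.615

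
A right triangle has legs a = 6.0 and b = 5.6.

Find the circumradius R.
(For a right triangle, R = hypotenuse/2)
Hypotenuse c = √(a² + b²) = √(36 + 31.36) = √67.36 ≈ 8.20731
R = c/2 ≈ 8.20731/2 ≈ 4.10366

R = 4.104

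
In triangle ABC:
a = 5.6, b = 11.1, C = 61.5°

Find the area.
Two sides and the included angle (SAS): A = ½·a·b·sin(C) = ½·5.6·11.1·sin(61.5°)
sin(61.5°) ≈ 0.878817
A ≈ ½·62.16·0.878817 = 31.08·0.878817 ≈ 27.3136

Area = 27.31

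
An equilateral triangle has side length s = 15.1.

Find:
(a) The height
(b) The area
(a) The height splits the triangle into two 30-60-90 halves: h = s·√3/2 = 15.1·1.73205/2 ≈ 26.154/2 ≈ 13.077
(b) Area = (√3/4)·s² = (√3/4)·15.1² = (√3/4)·228.01 ≈ 0.433013·228.01 ≈ 98.7312

Height = 13.08, Area = 98.73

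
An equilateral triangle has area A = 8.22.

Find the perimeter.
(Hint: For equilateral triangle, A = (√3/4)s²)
A = (√3/4)s²  ⇒  s² = 4A/√3 = 4·8.22/√3 = 32.88/1.73205 ≈ 18.9833
s ≈ √18.9833 ≈ 4.35698
Perimeter = 3s ≈ 3·4.35698 ≈ 13.0709

Perimeter = 13.07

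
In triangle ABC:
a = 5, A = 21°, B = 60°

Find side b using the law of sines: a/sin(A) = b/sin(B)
a/sin(A) = b/sin(B)  ⇒  b = a·sin(B)/sin(A) = 5·sin(60°)/sin(21°)
sin(60°) ≈ 0.866025, sin(21°) ≈ 0.358368
b ≈ 5·0.866025/0.358368 ≈ 4.33013/0.358368 ≈ 12.0829

b = 12.08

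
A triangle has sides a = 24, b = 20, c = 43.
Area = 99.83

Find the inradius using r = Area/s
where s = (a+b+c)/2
s = (24 + 20 + 43)/2 = 87/2 = 43.5
r = Area/s = 99.83/43.5 ≈ 2.29494

r = 2.295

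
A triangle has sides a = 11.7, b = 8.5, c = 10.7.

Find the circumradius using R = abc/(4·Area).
First find the area with Heron's formula.
s = (11.7 + 8.5 + 10.7)/2 = 15.45
Area = √(s(s−a)(s−b)(s−c)) = √(15.45·3.75·6.95·4.75) ≈ √1912.66 ≈ 43.734
abc = 11.7·8.5·10.7 = 1064.115
R = abc/(4·Area) ≈ 1064.115/(4·43.734) = 1064.115/174.936 ≈ 6.08288

R = 6.083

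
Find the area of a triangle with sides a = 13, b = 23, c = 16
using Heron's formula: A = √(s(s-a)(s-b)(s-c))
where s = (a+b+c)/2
s = (13 + 23 + 16)/2 = 52/2 = 26
s − a = 13, s − b = 3, s − c = 10
s(s−a)(s−b)(s−c) = 26·13·3·10 = 10140
Area = √10140 ≈ 100.698

s = 26.0, Area = 100.7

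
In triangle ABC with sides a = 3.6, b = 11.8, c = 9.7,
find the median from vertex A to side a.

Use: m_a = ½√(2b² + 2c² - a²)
m_a = ½√(2·11.8² + 2·9.7² − 3.6²) = ½√(2·139.24 + 2·94.09 − 12.96) = ½√(278.48 + 188.18 − 12.96) = ½√453.7
√453.7 ≈ 21.3002, so m_a ≈ 10.6501

m_a = 10.65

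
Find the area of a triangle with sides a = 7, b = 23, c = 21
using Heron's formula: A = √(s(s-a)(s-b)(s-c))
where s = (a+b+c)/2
s = (7 + 23 + 21)/2 = 51/2 = 25.5
s − a = 18.5, s − b = 2.5, s − c = 4.5
s(s−a)(s−b)(s−c) = 25.5·18.5·2.5·4.5 = 5307.1875
Area = √5307.1875 ≈ 72.8504

s = 25.5, Area = 72.85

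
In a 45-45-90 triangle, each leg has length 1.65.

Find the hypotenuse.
In a 45-45-90 triangle the sides are in ratio 1 : 1 : √2, so hypotenuse = leg·√2.
Hypotenuse = 1.65·√2 ≈ 1.65·1.41421 ≈ 2.33345

Hypotenuse = 1.65√2 = 2.333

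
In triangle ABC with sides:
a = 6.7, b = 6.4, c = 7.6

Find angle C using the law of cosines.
c² = a² + b² − 2ab·cos(C)  ⇒  cos(C) = (a² + b² − c²)/(2ab)
cos(C) = (6.7² + 6.4² − 7.6²)/(2·6.7·6.4) = (44.89 + 40.96 − 57.76)/85.76 = 28.09/85.76 ≈ 0.327542
C = arccos(0.327542) ≈ 70.8803°

C = 70.88°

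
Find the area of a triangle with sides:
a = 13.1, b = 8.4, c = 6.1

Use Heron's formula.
s = (13.1 + 8.4 + 6.1)/2 = 27.6/2 = 13.8
s − a = 0.7, s − b = 5.4, s − c = 7.7
s(s−a)(s−b)(s−c) = 13.8·0.7·5.4·7.7 ≈ 401.663
Area = √401.663 ≈ 20.0415

Area = 20.04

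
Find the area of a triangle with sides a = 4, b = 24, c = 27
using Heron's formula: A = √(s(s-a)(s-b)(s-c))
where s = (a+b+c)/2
s = (4 + 24 + 27)/2 = 55/2 = 27.5
s − a = 23.5, s − b = 3.5, s − c = 0.5
s(s−a)(s−b)(s−c) = 27.5·23.5·3.5·0.5 = 1130.9375
Area = √1130.9375 ≈ 33.6294

s = 27.5, Area = 33.63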